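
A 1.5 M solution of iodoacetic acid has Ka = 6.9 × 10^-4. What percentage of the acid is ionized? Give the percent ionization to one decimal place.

2.1%

ICH2COOH ⇌ ICH2COO- + H+; let x = [H+] at equilibrium.
x ≈ √(Ka·C₀) = √(6.9 × 10^-4 × 1.5) = 3.22 × 10^-2 M
Fraction ionized = 3.22 × 10^-2 / 1.5 = 0.0215 → 2.1%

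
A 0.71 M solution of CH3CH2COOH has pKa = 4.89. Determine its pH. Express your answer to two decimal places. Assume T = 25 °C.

pH = 2.52

CH3CH2COOH ⇌ CH3CH2COO- + H+
Ka = 10^(−4.89) = 1.29 × 10^-5
From the ICE table, Ka = [H+]²/(0.71 − [H+]) = 1.29 × 10^-5.
Since Ka ≪ C₀, [H+] ≈ √(Ka·C₀) = 3.03 × 10^-3 M.
Check: 0.43% ionized — well under 5%, approximation valid.
pH = −log[H+] = −log(3.03 × 10^-3) = 2.52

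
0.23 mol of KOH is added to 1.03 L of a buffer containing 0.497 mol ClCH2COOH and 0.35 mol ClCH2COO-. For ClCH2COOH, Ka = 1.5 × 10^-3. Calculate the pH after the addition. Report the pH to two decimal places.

OH- converts ClCH2COOH to ClCH2COO-: ClCH2COOH → 0.267 mol, ClCH2COO- → 0.58 mol.
pKa = −log(1.5 × 10^-3) = 2.824
Henderson–Hasselbalch with mole ratio 0.58/0.267: pH = 2.824 + (+0.337)

pH = 3.16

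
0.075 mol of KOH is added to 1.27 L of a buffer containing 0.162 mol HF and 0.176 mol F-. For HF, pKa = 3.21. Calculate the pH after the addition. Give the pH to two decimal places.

After neutralization: n(HF) = 0.087 mol, n(F-) = 0.251 mol.
Henderson–Hasselbalch with mole ratio 0.251/0.087: pH = 3.21 + (+0.460)

pH = 3.67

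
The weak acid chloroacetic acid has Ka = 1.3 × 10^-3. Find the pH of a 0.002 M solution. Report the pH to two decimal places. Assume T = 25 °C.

ClCH2COOH ⇌ ClCH2COO- + H+
Ka = [H+]²/(0.002 − [H+]) = 1.3 × 10^-3
The 5% rule fails; solving [H+]² + Ka·[H+] − Ka·C₀ = 0 exactly:
[H+] = (−Ka + √(Ka² + 4·Ka·C₀))/2 = 1.09 × 10^-3 M
pH = −log(1.09 × 10^-3) = 2.96

pH = 2.96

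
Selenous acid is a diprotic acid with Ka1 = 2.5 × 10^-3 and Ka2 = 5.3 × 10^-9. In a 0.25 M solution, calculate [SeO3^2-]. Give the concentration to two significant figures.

5.3 × 10^-9 M

First ionization gives [H+] ≈ [HSeO3-] = 2.38 × 10^-2 M.
Second step: Ka2 = [H+][SeO3^2-]/[HSeO3-] ≈ [SeO3^2-] (since [H+] ≈ [HSeO3-]).
So [SeO3^2-] ≈ Ka2.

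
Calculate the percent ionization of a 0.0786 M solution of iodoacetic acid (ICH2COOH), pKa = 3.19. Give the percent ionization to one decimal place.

ICH2COOH ⇌ ICH2COO- + H+; let x = [H+] at equilibrium.
Ka = 10^(−3.19) = 6.46 × 10^-4
Solve x² + 0.000646x − 5.08e-05 = 0 → x = 6.81 × 10^-3 M
Fraction ionized = 6.81 × 10^-3 / 0.0786 = 0.0866 → 8.7%

8.7%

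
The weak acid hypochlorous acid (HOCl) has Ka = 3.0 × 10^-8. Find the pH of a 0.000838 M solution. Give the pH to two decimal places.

pH = 5.30

HOCl ⇌ OCl- + H+
Ka = [H+]²/(0.000838 − [H+]) = 3.0 × 10^-8
Since Ka ≪ C₀, [H+] ≈ √(Ka·C₀) = 5.01 × 10^-6 M.
Check: 0.6% ionized — well under 5%, approximation valid.
pH = −log[H+] = −log(5.01 × 10^-6) = 5.30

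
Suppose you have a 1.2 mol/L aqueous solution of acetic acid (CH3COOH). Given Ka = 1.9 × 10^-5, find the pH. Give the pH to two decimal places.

pH = 2.32

CH3COOH ⇌ CH3COO- + H+
Ka = [H+]²/(1.2 − [H+]) = 1.9 × 10^-5
Assume [H+] ≪ 1.2: [H+] ≈ √(1.9 × 10^-5 × 1.2) = 4.77 × 10^-3 M
pH = −log[H+] = −log(4.77 × 10^-3) = 2.32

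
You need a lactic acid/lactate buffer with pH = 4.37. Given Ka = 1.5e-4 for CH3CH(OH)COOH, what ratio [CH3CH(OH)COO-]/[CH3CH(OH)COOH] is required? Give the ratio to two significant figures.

ratio = 3.5

pKa = -log(1.5 × 10^-4) = 3.824
pH = pKa + log(r) ⇒ log(r) = 4.37 − 3.824 = +0.546
r = [CH3CH(OH)COO-]/[CH3CH(OH)COOH] = 10^(+0.546) = 3.52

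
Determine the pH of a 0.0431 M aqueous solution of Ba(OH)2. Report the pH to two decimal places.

pH = 12.94

Ba(OH)2 is a strong base (each formula unit releases 2 OH-); [OH-] = 0.0862 M.
pOH = -log(0.0862) = 1.06
pH = 14.00 - 1.06 = 12.94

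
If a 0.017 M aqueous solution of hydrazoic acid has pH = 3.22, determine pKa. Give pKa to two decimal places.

pKa = 4.65

[H+] = 10^(-3.22) = 6.03 × 10^-4 M
At equilibrium [HA] = 0.017 − 6.03 × 10^-4 = 1.64 × 10^-2 M
Ka = [H+][A-]/[HA] = (6.03 × 10^-4)² / 1.64 × 10^-2 = 2.22 × 10^-5
pKa = -log(2.22 × 10^-5) = 4.65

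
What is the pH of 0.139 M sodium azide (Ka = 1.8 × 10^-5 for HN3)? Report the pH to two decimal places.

N3- is the conjugate base of the weak acid HN3.
Kb = Kw/Ka = 1.0×10^-14 / 1.8 × 10^-5 = 5.56 × 10^-10
Kb = [OH-]²/(0.139 − [OH-]) = 5.56 × 10^-10
Assume [OH-] ≪ 0.139: [OH-] ≈ √(5.56 × 10^-10 × 0.139) = 8.79 × 10^-6 M
([OH-]/C₀ = 0.0063% < 5%, so the approximation holds.)
pOH = −log(8.79 × 10^-6) = 5.06; pH = 14.00 − 5.06 = 8.94

pH = 8.94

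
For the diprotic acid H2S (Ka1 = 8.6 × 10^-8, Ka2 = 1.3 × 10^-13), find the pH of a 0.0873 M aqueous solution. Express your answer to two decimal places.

pH = 4.06

Since Ka1 ≫ Ka2, the first ionization dominates [H+].
Ka1 = x²/(0.0873 − x) = 8.6 × 10^-8
x ≈ √(8.6 × 10^-8 × 0.0873) = 8.66 × 10^-5 M
pH = −log(8.66 × 10^-5) = 4.06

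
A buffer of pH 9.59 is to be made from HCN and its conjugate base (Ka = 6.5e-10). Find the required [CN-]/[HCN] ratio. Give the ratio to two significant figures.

ratio = 2.5

pKa = -log(6.5 × 10^-10) = 9.187
pH = pKa + log(r) ⇒ log(r) = 9.59 − 9.187 = +0.403
r = [CN-]/[HCN] = 10^(+0.403) = 2.53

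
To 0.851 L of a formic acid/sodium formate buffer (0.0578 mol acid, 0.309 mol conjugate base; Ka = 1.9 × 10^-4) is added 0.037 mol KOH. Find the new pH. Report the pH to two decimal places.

pH = 4.94

After neutralization: n(HCOOH) = 0.0208 mol, n(HCOO-) = 0.346 mol.
pKa = −log(1.9 × 10^-4) = 3.721
pH = pKa + log(n_HCOO-/n_HCOOH) = 3.721 + log(0.346/0.0208) = 3.721 + (+1.221)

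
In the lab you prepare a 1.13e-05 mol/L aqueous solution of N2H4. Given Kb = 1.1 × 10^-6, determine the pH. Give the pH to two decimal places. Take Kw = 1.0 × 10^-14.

pH = 8.48

N2H4 + H2O ⇌ N2H5+ + OH-
Kb = x²/(1.13e-05 − x) = 1.1 × 10^-6
x is not negligible relative to C₀; solve x² + 1.1e-06·x − 1.24e-11 = 0.
x = [−1.1e-06 + √(1.1e-06² + 4.97e-11)]/2 = 3.02 × 10^-6 M
pOH = 5.52, so pH = 14.00 − pOH = 8.48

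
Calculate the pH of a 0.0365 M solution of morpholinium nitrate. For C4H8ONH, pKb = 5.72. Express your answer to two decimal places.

C4H8ONH2+ is the conjugate acid of the weak base C4H8ONH.
Kb = 10^(−5.72) = 1.91 × 10^-6
Ka = Kw/Kb = 1.0×10^-14 / 1.91 × 10^-6 = 5.24 × 10^-9
From the ICE table, Ka = [H+]²/(0.0365 − [H+]) = 5.24 × 10^-9.
Neglecting [H+] in the denominator: [H+] = √(5.24 × 10^-9 × 0.0365) = 1.38 × 10^-5 M
([H+]/C₀ = 0.038% < 5%, so the approximation holds.)
pH = −log(1.38 × 10^-5) = 4.86

pH = 4.86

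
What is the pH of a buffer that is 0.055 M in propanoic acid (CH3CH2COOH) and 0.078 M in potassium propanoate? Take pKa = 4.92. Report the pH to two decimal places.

pH = pKa + log([A⁻]/[HA]) = 4.92 + log(0.078/0.055)
pH = 4.92 + (+0.152) = 5.07

pH = 5.07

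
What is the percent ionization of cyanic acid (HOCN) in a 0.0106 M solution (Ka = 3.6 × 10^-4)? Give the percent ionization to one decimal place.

16.8%

HOCN ⇌ OCN- + H+; let x = [H+] at equilibrium.
Ka = x²/(C₀ − x); solving the quadratic gives x = 1.78 × 10^-3 M.
% ionization = x/C₀ × 100% = 1.78 × 10^-3/0.0106 × 100% = 16.8%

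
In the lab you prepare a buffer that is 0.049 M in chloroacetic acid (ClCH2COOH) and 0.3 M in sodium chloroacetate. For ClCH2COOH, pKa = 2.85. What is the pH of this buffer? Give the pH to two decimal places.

pH = 3.64

Using pH = pKa + log([base]/[acid]) with [base]/[acid] = 0.3/0.049:
pH = 2.85 + (+0.787) = 3.64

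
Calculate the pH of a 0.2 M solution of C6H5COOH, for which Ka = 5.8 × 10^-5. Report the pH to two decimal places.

C6H5COOH ⇌ C6H5COO- + H+
From the ICE table, Ka = [H+]²/(0.2 − [H+]) = 5.8 × 10^-5.
Assume [H+] ≪ 0.2: [H+] ≈ √(5.8 × 10^-5 × 0.2) = 3.41 × 10^-3 M
Check: 1.7% ionized — well under 5%, approximation valid.
pH = −log(3.41 × 10^-3) = 2.47

pH = 2.47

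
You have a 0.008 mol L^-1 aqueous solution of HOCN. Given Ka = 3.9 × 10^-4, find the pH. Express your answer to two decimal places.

pH = 2.80

HOCN ⇌ OCN- + H+
Ka = x²/(0.008 − x) = 3.9 × 10^-4
x is not negligible relative to C₀; solve x² + 0.00039·x − 3.12e-06 = 0.
x = [−0.00039 + √(0.00039² + 1.25e-05)]/2 = 1.58 × 10^-3 M
pH = −log(1.58 × 10^-3) = 2.80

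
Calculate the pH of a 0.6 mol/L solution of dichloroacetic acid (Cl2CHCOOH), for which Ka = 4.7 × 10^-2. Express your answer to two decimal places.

Cl2CHCOOH ⇌ Cl2CHCOO- + H+
From the ICE table, Ka = [H+]²/(0.6 − [H+]) = 4.7 × 10^-2.
[H+] is not negligible relative to C₀; solve [H+]² + 0.047·[H+] − 0.0282 = 0.
[H+] = [−0.047 + √(0.047² + 0.113)]/2 = 1.46 × 10^-1 M
pH = −log(1.46 × 10^-1) = 0.84

pH = 0.84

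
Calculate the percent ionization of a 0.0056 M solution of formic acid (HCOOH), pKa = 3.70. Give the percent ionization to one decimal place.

17.2%

HCOOH ⇌ HCOO- + H+; let x = [H+] at equilibrium.
Ka = 10^(−3.70) = 2.00 × 10^-4
Solve x² + 0.0002x − 1.12e-06 = 0 → x = 9.63 × 10^-4 M
% ionization = x/C₀ × 100% = 9.63 × 10^-4/0.0056 × 100% = 17.2%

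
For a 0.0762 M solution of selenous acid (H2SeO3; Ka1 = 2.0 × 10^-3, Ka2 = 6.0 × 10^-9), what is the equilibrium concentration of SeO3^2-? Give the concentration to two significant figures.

6.0 × 10^-9 M

First ionization gives [H+] ≈ [HSeO3-] = 1.14 × 10^-2 M.
Second step: Ka2 = [H+][SeO3^2-]/[HSeO3-] ≈ [SeO3^2-] (since [H+] ≈ [HSeO3-]).
So [SeO3^2-] ≈ Ka2.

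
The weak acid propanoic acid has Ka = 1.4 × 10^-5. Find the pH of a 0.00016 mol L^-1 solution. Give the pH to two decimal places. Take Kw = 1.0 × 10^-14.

pH = 4.39

CH3CH2COOH ⇌ CH3CH2COO- + H+
Let x = [H+] at equilibrium. Ka = x²/(0.00016 − x).
Here C₀/Ka ≈ 11.4, so the small-x approximation fails. Use the quadratic:
x = (−Ka + √(Ka² + 4·Ka·C₀))/2 = 4.08 × 10^-5 M
pH = −log(4.08 × 10^-5) = 4.39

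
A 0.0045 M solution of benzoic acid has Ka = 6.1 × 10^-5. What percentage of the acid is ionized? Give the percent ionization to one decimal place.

C6H5COOH ⇌ C6H5COO- + H+; let x = [H+] at equilibrium.
Solve x² + 6.1e-05x − 2.74e-07 = 0 → x = 4.94 × 10^-4 M
Fraction ionized = 4.94 × 10^-4 / 0.0045 = 0.1098 → 11.0%

11.0%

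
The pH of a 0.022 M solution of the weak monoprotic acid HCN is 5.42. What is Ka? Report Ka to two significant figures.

Ka = 6.6 × 10^-10

[H+] = 10^(-5.42) = 3.80 × 10^-6 M
At equilibrium [HA] = 0.022 − 3.80 × 10^-6 = 2.20 × 10^-2 M
Ka = [H+][A-]/[HA] = (3.80 × 10^-6)² / 2.20 × 10^-2 = 6.6 × 10^-10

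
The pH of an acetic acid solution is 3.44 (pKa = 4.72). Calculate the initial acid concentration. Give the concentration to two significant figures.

C₀ = 7.3 × 10^-3 M

[H+] = 10^(-3.44) = 3.63 × 10^-4 M = x
Ka = 10^(−4.72) = 1.91 × 10^-5
Ka = x²/(C₀ − x) ⇒ C₀ = x + x²/Ka
C₀ = 3.63 × 10^-4 + (3.63 × 10^-4)²/(1.91 × 10^-5) = 7.26 × 10^-3 M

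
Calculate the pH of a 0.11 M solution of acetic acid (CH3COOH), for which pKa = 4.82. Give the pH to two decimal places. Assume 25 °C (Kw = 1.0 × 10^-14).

CH3COOH ⇌ CH3COO- + H+
Ka = 10^(−4.82) = 1.51 × 10^-5
Let x = [H+] at equilibrium. Ka = x²/(0.11 − x).
Since Ka ≪ C₀, x ≈ √(Ka·C₀) = 1.29 × 10^-3 M.
pH = −log[H+] = −log(1.29 × 10^-3) = 2.89

pH = 2.89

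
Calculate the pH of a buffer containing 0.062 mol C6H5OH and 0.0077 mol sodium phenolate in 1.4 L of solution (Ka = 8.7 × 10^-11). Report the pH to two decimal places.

pH = 9.15

pKa = −log(8.7 × 10^-11) = 10.060
Using pH = pKa + log([base]/[acid]) with [base]/[acid] = 0.0077/0.062:
pH = 10.060 + (-0.906) = 9.15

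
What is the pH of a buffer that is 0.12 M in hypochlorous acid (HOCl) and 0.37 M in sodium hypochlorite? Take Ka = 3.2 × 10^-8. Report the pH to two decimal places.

pKa = −log(3.2 × 10^-8) = 7.495
Using pH = pKa + log([base]/[acid]) with [base]/[acid] = 0.37/0.12:
pH = 7.495 + (+0.489) = 7.98

pH = 7.98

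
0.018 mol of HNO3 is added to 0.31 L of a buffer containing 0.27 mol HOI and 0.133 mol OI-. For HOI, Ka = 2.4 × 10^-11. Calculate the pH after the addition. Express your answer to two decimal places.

Added H+ converts OI- to HOI: HOI → 0.288 mol, OI- → 0.115 mol.
pKa = −log(2.4 × 10^-11) = 10.620
pH = pKa + log(n_OI-/n_HOI) = 10.620 + log(0.115/0.288) = 10.620 + (-0.399)

pH = 10.22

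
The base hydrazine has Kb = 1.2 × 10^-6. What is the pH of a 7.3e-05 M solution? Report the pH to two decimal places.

pH = 8.94

N2H4 + H2O ⇌ N2H5+ + OH-
Let x = [OH-] at equilibrium. Kb = x²/(7.3e-05 − x).
The 5% rule fails; solving x² + Kb·x − Kb·C₀ = 0 exactly:
x = [−1.2e-06 + √(1.2e-06² + 3.5e-10)]/2 = 8.78 × 10^-6 M
pOH = 5.06, so pH = 14.00 − pOH = 8.94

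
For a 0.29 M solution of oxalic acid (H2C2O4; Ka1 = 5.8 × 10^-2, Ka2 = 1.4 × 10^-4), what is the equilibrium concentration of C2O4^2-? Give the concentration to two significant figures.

First ionization gives [H+] ≈ [HC2O4-] = 1.04 × 10^-1 M.
Second step: Ka2 = [H+][C2O4^2-]/[HC2O4-] ≈ [C2O4^2-] (since [H+] ≈ [HC2O4-]).
So [C2O4^2-] ≈ Ka2.

1.4 × 10^-4 M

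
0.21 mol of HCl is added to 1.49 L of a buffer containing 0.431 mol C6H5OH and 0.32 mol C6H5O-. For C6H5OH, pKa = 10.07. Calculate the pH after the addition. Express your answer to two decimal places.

pH = 9.30

After neutralization: n(C6H5OH) = 0.641 mol, n(C6H5O-) = 0.11 mol.
pH = pKa + log(n_C6H5O-/n_C6H5OH) = 10.07 + log(0.11/0.641) = 10.07 + (-0.765)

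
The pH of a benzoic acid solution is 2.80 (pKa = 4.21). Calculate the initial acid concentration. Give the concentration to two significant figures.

C₀ = 4.2 × 10^-2 M

[H+] = 10^(-2.80) = 1.58 × 10^-3 M = x
Ka = 10^(−4.21) = 6.17 × 10^-5
Ka = x²/(C₀ − x) ⇒ C₀ = x + x²/Ka
C₀ = 1.58 × 10^-3 + (1.58 × 10^-3)²/(6.17 × 10^-5) = 4.20 × 10^-2 M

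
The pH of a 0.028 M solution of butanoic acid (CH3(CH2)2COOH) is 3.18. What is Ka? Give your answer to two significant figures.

[H+] = 10^(-3.18) = 6.61 × 10^-4 M
At equilibrium [HA] = 0.028 − 6.61 × 10^-4 = 2.73 × 10^-2 M
Ka = [H+][A-]/[HA] = (6.61 × 10^-4)² / 2.73 × 10^-2 = 1.6 × 10^-5

Ka = 1.6 × 10^-5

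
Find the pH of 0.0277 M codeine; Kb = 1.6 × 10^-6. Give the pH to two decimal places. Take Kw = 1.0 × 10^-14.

pH = 10.32

C18H21NO3 + H2O ⇌ C18H22NO3+ + OH-
From the ICE table, Kb = [OH-]²/(0.0277 − [OH-]) = 1.6 × 10^-6.
Since Kb ≪ C₀, [OH-] ≈ √(Kb·C₀) = 2.11 × 10^-4 M.
([OH-]/C₀ = 0.76% < 5%, so the approximation holds.)
pOH = 3.68, so pH = 14.00 − pOH = 10.32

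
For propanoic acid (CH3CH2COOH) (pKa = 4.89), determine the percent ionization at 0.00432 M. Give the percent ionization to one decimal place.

5.3%

CH3CH2COOH ⇌ CH3CH2COO- + H+; let x = [H+] at equilibrium.
Ka = 10^(−4.89) = 1.29 × 10^-5
Ka = x²/(C₀ − x); solving the quadratic gives x = 2.30 × 10^-4 M.
Fraction ionized = 2.30 × 10^-4 / 0.00432 = 0.0532 → 5.3%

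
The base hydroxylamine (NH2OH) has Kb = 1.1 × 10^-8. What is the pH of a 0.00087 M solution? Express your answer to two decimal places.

pH = 8.49

NH2OH + H2O ⇌ NH3OH+ + OH-
Kb = x²/(0.00087 − x) = 1.1 × 10^-8
Neglecting x in the denominator: x = √(1.1 × 10^-8 × 0.00087) = 3.09 × 10^-6 M
pOH = 5.51, so pH = 14.00 − pOH = 8.49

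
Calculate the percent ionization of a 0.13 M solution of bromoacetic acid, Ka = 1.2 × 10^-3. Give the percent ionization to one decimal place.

BrCH2COOH ⇌ BrCH2COO- + H+; let x = [H+] at equilibrium.
Ka = x²/(C₀ − x); solving the quadratic gives x = 1.19 × 10^-2 M.
Fraction ionized = 1.19 × 10^-2 / 0.13 = 0.0915 → 9.2%

9.2%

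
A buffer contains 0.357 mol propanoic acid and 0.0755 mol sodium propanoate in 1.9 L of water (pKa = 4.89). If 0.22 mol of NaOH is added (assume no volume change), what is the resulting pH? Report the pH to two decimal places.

After neutralization: n(CH3CH2COOH) = 0.137 mol, n(CH3CH2COO-) = 0.295 mol.
pH = pKa + log(n_CH3CH2COO-/n_CH3CH2COOH) = 4.89 + log(0.295/0.137) = 4.89 + (+0.333)

pH = 5.22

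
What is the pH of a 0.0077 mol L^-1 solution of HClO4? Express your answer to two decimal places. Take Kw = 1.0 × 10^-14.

HClO4 is a strong acid and dissociates completely, so [H+] = 0.0077 M.
pH = -log(0.0077) = 2.11

pH = 2.11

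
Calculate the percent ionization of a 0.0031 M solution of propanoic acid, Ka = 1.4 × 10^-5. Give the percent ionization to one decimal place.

CH3CH2COOH ⇌ CH3CH2COO- + H+; let x = [H+] at equilibrium.
Ka = x²/(C₀ − x); solving the quadratic gives x = 2.01 × 10^-4 M.
Fraction ionized = 2.01 × 10^-4 / 0.0031 = 0.0648 → 6.5%

6.5%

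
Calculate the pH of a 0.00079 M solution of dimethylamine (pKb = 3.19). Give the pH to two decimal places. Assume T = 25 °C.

(CH3)2NH + H2O ⇌ (CH3)2NH2+ + OH-
Kb = 10^(−3.19) = 6.46 × 10^-4
From the ICE table, Kb = [OH-]²/(0.00079 − [OH-]) = 6.46 × 10^-4.
[OH-] is not negligible relative to C₀; solve [OH-]² + 0.000646·[OH-] − 5.1e-07 = 0.
[OH-] = [−0.000646 + √(0.000646² + 2.04e-06)]/2 = 4.61 × 10^-4 M
pOH = −log(4.61 × 10^-4) = 3.34; pH = 14.00 − 3.34 = 10.66

pH = 10.66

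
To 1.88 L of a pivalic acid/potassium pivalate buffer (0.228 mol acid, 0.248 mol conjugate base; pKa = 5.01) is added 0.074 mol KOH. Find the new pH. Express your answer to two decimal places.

OH- converts (CH3)3CCOOH to (CH3)3CCOO-: (CH3)3CCOOH → 0.154 mol, (CH3)3CCOO- → 0.322 mol.
pH = pKa + log(n_(CH3)3CCOO-/n_(CH3)3CCOOH) = 5.01 + log(0.322/0.154) = 5.01 + (+0.320)

pH = 5.33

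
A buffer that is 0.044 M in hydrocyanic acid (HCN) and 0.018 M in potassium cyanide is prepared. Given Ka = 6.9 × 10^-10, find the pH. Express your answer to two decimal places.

pKa = −log(6.9 × 10^-10) = 9.161
pH = pKa + log([A⁻]/[HA]) = 9.161 + log(0.018/0.044)
pH = 9.161 + (-0.388) = 8.77

pH = 8.77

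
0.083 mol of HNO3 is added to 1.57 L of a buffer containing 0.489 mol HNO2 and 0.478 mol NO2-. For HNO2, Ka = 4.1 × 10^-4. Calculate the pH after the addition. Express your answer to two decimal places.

pH = 3.23

After neutralization: n(HNO2) = 0.572 mol, n(NO2-) = 0.395 mol.
pKa = −log(4.1 × 10^-4) = 3.387
Henderson–Hasselbalch with mole ratio 0.395/0.572: pH = 3.387 + (-0.161)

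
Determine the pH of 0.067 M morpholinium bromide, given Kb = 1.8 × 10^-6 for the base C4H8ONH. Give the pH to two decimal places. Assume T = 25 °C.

C4H8ONH2+ is the conjugate acid of the weak base C4H8ONH.
Ka = Kw/Kb = 1.0×10^-14 / 1.8 × 10^-6 = 5.56 × 10^-9
From the ICE table, Ka = x²/(0.067 − x) = 5.56 × 10^-9.
Since Ka ≪ C₀, x ≈ √(Ka·C₀) = 1.93 × 10^-5 M.
pH = −log[H+] = −log(1.93 × 10^-5) = 4.71

pH = 4.71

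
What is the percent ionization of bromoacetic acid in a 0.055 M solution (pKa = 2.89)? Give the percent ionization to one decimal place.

14.2%

BrCH2COOH ⇌ BrCH2COO- + H+; let x = [H+] at equilibrium.
Ka = 10^(−2.89) = 1.29 × 10^-3
Ka = x²/(C₀ − x); solving the quadratic gives x = 7.80 × 10^-3 M.
% ionization = x/C₀ × 100% = 7.80 × 10^-3/0.055 × 100% = 14.2%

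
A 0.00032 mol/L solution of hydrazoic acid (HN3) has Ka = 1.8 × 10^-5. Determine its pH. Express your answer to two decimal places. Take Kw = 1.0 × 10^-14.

HN3 ⇌ N3- + H+
From the ICE table, Ka = [H+]²/(0.00032 − [H+]) = 1.8 × 10^-5.
Here C₀/Ka ≈ 17.8, so the small-[H+] approximation fails. Use the quadratic:
[H+] = [−1.8e-05 + √(1.8e-05² + 2.3e-08)]/2 = 6.74 × 10^-5 M
pH = −log(6.74 × 10^-5) = 4.17

pH = 4.17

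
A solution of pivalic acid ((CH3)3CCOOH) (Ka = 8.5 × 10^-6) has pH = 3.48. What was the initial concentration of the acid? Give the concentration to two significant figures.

[H+] = 10^(-3.48) = 3.31 × 10^-4 M = x
Ka = x²/(C₀ − x) ⇒ C₀ = x + x²/Ka
C₀ = 3.31 × 10^-4 + (3.31 × 10^-4)²/(8.5 × 10^-6) = 1.32 × 10^-2 M

C₀ = 1.3 × 10^-2 M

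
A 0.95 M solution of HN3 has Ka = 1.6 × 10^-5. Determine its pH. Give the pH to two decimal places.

pH = 2.41

HN3 ⇌ N3- + H+
Let x = [H+] at equilibrium. Ka = x²/(0.95 − x).
Since Ka ≪ C₀, x ≈ √(Ka·C₀) = 3.90 × 10^-3 M.
pH = −log[H+] = −log(3.90 × 10^-3) = 2.41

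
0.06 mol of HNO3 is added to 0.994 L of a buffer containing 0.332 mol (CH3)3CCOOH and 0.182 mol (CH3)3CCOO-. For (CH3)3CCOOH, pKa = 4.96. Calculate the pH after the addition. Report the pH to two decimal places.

pH = 4.45

Added H+ converts (CH3)3CCOO- to (CH3)3CCOOH: (CH3)3CCOOH → 0.392 mol, (CH3)3CCOO- → 0.122 mol.
pH = pKa + log([A⁻]/[HA]) = 4.96 + log(0.122/0.392) = 4.96 -0.507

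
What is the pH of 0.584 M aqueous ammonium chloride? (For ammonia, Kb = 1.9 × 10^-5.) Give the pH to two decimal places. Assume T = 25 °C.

NH4+ is the conjugate acid of the weak base NH3.
Ka = Kw/Kb = 1.0×10^-14 / 1.9 × 10^-5 = 5.26 × 10^-10
From the ICE table, Ka = [H+]²/(0.584 − [H+]) = 5.26 × 10^-10.
Since Ka ≪ C₀, [H+] ≈ √(Ka·C₀) = 1.75 × 10^-5 M.
Check: 0.003% ionized — well under 5%, approximation valid.
pH = −log(1.75 × 10^-5) = 4.76

pH = 4.76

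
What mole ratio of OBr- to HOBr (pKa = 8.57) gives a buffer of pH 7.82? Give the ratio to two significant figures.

pH = pKa + log(r) ⇒ log(r) = 7.82 − 8.57 = -0.75
r = [OBr-]/[HOBr] = 10^(-0.75) = 0.178

ratio = 0.18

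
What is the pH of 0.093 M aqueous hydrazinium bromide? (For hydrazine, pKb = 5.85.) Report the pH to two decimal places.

N2H5+ is the conjugate acid of the weak base N2H4.
Kb = 10^(−5.85) = 1.41 × 10^-6
Ka = Kw/Kb = 1.0×10^-14 / 1.41 × 10^-6 = 7.09 × 10^-9
Ka = [H+]²/(0.093 − [H+]) = 7.09 × 10^-9
Assume [H+] ≪ 0.093: [H+] ≈ √(7.09 × 10^-9 × 0.093) = 2.57 × 10^-5 M
Check: 0.028% ionized — well under 5%, approximation valid.
pH = −log[H+] = −log(2.57 × 10^-5) = 4.59

pH = 4.59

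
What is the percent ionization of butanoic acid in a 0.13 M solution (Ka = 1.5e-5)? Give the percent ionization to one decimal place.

1.1%

CH3(CH2)2COOH ⇌ CH3(CH2)2COO- + H+; let x = [H+] at equilibrium.
x ≈ √(Ka·C₀) = √(1.5 × 10^-5 × 0.13) = 1.40 × 10^-3 M
% ionization = x/C₀ × 100% = 1.40 × 10^-3/0.13 × 100% = 1.1%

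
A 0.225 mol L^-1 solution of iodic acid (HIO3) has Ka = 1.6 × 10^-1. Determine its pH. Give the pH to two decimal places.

HIO3 ⇌ IO3- + H+
From the ICE table, Ka = [H+]²/(0.225 − [H+]) = 1.6 × 10^-1.
The 5% rule fails; solving [H+]² + Ka·[H+] − Ka·C₀ = 0 exactly:
[H+] = [−0.16 + √(0.16² + 0.144)]/2 = 1.26 × 10^-1 M
pH = −log(1.26 × 10^-1) = 0.90

pH = 0.90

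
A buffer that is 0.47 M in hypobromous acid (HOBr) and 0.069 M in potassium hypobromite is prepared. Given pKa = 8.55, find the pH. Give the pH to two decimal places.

Using pH = pKa + log([base]/[acid]) with [base]/[acid] = 0.069/0.47:
pH = 8.55 + (-0.833) = 7.72

pH = 7.72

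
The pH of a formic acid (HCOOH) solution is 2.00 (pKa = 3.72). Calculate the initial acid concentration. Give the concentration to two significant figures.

[H+] = 10^(-2.00) = 1.00 × 10^-2 M = x
Ka = 10^(−3.72) = 1.91 × 10^-4
Ka = x²/(C₀ − x) ⇒ C₀ = x + x²/Ka
C₀ = 1.00 × 10^-2 + (1.00 × 10^-2)²/(1.91 × 10^-4) = 5.34 × 10^-1 M

C₀ = 5.3 × 10^-1 M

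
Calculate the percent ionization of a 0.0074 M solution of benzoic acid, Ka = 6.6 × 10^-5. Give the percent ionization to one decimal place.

9.0%

C6H5COOH ⇌ C6H5COO- + H+; let x = [H+] at equilibrium.
Ka = x²/(C₀ − x); solving the quadratic gives x = 6.67 × 10^-4 M.
Fraction ionized = 6.67 × 10^-4 / 0.0074 = 0.0901 → 9.0%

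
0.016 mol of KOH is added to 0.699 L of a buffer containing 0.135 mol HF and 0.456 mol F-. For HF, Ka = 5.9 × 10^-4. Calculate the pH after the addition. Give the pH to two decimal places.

pH = 3.83

After neutralization: n(HF) = 0.119 mol, n(F-) = 0.472 mol.
pKa = −log(5.9 × 10^-4) = 3.229
Henderson–Hasselbalch with mole ratio 0.472/0.119: pH = 3.229 + (+0.598)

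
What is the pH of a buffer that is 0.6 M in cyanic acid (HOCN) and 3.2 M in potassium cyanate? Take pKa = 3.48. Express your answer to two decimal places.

pH = pKa + log([A⁻]/[HA]) = 3.48 + log(3.2/0.6)
pH = 3.48 + (+0.727) = 4.21

pH = 4.21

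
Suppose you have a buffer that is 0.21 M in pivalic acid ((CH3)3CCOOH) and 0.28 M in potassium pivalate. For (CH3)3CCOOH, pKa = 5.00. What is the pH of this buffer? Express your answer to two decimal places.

pH = 5.12

pH = pKa + log([A⁻]/[HA]) = 5.00 + log(0.28/0.21)
pH = 5.00 + (+0.125) = 5.12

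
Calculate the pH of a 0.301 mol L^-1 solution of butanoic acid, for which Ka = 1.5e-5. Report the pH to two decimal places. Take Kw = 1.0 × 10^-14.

pH = 2.67

CH3(CH2)2COOH ⇌ CH3(CH2)2COO- + H+
Ka = x²/(0.301 − x) = 1.5 × 10^-5
Assume x ≪ 0.301: x ≈ √(1.5 × 10^-5 × 0.301) = 2.12 × 10^-3 M
(x/C₀ = 0.71% < 5%, so the approximation holds.)
pH = −log[H+] = −log(2.12 × 10^-3) = 2.67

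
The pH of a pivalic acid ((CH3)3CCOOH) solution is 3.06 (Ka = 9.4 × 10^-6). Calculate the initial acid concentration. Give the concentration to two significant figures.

[H+] = 10^(-3.06) = 8.71 × 10^-4 M = x
Ka = x²/(C₀ − x) ⇒ C₀ = x + x²/Ka
C₀ = 8.71 × 10^-4 + (8.71 × 10^-4)²/(9.4 × 10^-6) = 8.16 × 10^-2 M

C₀ = 8.2 × 10^-2 M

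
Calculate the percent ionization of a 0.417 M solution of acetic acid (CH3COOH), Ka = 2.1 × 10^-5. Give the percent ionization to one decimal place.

CH3COOH ⇌ CH3COO- + H+; let x = [H+] at equilibrium.
x ≈ √(Ka·C₀) = √(2.1 × 10^-5 × 0.417) = 2.96 × 10^-3 M
% ionization = x/C₀ × 100% = 2.96 × 10^-3/0.417 × 100% = 0.7%

0.7%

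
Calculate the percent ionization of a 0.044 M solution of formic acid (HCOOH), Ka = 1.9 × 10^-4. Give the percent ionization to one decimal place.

6.4%

HCOOH ⇌ HCOO- + H+; let x = [H+] at equilibrium.
Ka = x²/(C₀ − x); solving the quadratic gives x = 2.80 × 10^-3 M.
Fraction ionized = 2.80 × 10^-3 / 0.044 = 0.0636 → 6.4%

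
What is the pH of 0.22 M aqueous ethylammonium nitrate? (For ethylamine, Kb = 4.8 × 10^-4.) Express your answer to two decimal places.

pH = 5.67

C2H5NH3+ is the conjugate acid of the weak base C2H5NH2.
Ka = Kw/Kb = 1.0×10^-14 / 4.8 × 10^-4 = 2.08 × 10^-11
Let x = [H+] at equilibrium. Ka = x²/(0.22 − x).
Since Ka ≪ C₀, x ≈ √(Ka·C₀) = 2.14 × 10^-6 M.
pH = −log(2.14 × 10^-6) = 5.67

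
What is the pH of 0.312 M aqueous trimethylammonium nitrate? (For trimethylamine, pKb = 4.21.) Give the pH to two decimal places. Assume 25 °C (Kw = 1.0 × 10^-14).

(CH3)3NH+ is the conjugate acid of the weak base (CH3)3N.
Kb = 10^(−4.21) = 6.17 × 10^-5
Ka = Kw/Kb = 1.0×10^-14 / 6.17 × 10^-5 = 1.62 × 10^-10
From the ICE table, Ka = [H+]²/(0.312 − [H+]) = 1.62 × 10^-10.
Neglecting [H+] in the denominator: [H+] = √(1.62 × 10^-10 × 0.312) = 7.11 × 10^-6 M
pH = −log(7.11 × 10^-6) = 5.15

pH = 5.15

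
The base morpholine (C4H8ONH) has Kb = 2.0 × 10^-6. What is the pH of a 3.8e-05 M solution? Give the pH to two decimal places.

pH = 8.89

C4H8ONH + H2O ⇌ C4H8ONH2+ + OH-
From the ICE table, Kb = [OH-]²/(3.8e-05 − [OH-]) = 2.0 × 10^-6.
The 5% rule fails; solving [OH-]² + Kb·[OH-] − Kb·C₀ = 0 exactly:
[OH-] = [−2e-06 + √(2e-06² + 3.04e-10)]/2 = 7.77 × 10^-6 M
pOH = 5.11, so pH = 14.00 − pOH = 8.89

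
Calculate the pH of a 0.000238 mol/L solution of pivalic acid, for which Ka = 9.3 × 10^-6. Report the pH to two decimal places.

pH = 4.37

(CH3)3CCOOH ⇌ (CH3)3CCOO- + H+
From the ICE table, Ka = [H+]²/(0.000238 − [H+]) = 9.3 × 10^-6.
[H+] is not negligible relative to C₀; solve [H+]² + 9.3e-06·[H+] − 2.21e-09 = 0.
[H+] = (−Ka + √(Ka² + 4·Ka·C₀))/2 = 4.26 × 10^-5 M
pH = −log(4.26 × 10^-5) = 4.37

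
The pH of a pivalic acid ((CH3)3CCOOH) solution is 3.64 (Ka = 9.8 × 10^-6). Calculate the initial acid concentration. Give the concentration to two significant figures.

C₀ = 5.6 × 10^-3 M

[H+] = 10^(-3.64) = 2.29 × 10^-4 M = x
Ka = x²/(C₀ − x) ⇒ C₀ = x + x²/Ka
C₀ = 2.29 × 10^-4 + (2.29 × 10^-4)²/(9.8 × 10^-6) = 5.58 × 10^-3 M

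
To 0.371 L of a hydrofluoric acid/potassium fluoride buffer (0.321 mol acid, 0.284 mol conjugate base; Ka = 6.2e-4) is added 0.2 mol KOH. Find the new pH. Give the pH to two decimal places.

pH = 3.81

After neutralization: n(HF) = 0.121 mol, n(F-) = 0.484 mol.
pKa = −log(6.2 × 10^-4) = 3.208
pH = pKa + log(n_F-/n_HF) = 3.208 + log(0.484/0.121) = 3.208 + (+0.602)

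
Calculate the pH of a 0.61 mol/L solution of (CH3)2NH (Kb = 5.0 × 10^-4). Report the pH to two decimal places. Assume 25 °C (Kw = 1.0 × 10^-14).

pH = 12.24

(CH3)2NH + H2O ⇌ (CH3)2NH2+ + OH-
Let x = [OH-] at equilibrium. Kb = x²/(0.61 − x).
Neglecting x in the denominator: x = √(5.0 × 10^-4 × 0.61) = 1.75 × 10^-2 M
Check: 2.9% ionized — well under 5%, approximation valid.
pOH = −log(1.75 × 10^-2) = 1.76; pH = 14.00 − 1.76 = 12.24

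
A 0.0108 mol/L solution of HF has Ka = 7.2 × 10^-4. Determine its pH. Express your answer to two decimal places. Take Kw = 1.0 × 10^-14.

HF ⇌ F- + H+
Ka = [H+]²/(0.0108 − [H+]) = 7.2 × 10^-4
The 5% rule fails; solving [H+]² + Ka·[H+] − Ka·C₀ = 0 exactly:
[H+] = (−Ka + √(Ka² + 4·Ka·C₀))/2 = 2.45 × 10^-3 M
pH = −log[H+] = −log(2.45 × 10^-3) = 2.61

pH = 2.61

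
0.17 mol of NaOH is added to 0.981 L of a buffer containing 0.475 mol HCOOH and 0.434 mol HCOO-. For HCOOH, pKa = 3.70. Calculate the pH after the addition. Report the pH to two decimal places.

OH- converts HCOOH to HCOO-: HCOOH → 0.305 mol, HCOO- → 0.604 mol.
pH = pKa + log(n_HCOO-/n_HCOOH) = 3.70 + log(0.604/0.305) = 3.70 + (+0.297)

pH = 4.00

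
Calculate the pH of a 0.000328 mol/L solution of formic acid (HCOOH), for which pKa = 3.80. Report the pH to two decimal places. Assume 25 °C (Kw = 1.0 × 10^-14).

HCOOH ⇌ HCOO- + H+
Ka = 10^(−3.80) = 1.58 × 10^-4
Ka = x²/(0.000328 − x) = 1.58 × 10^-4
x is not negligible relative to C₀; solve x² + 0.000158·x − 5.18e-08 = 0.
x = [−0.000158 + √(0.000158² + 2.07e-07)]/2 = 1.62 × 10^-4 M
pH = −log[H+] = −log(1.62 × 10^-4) = 3.79

pH = 3.79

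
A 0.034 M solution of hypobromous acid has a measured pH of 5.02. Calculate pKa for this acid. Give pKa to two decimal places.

pKa = 8.57

[H+] = 10^(-5.02) = 9.55 × 10^-6 M
At equilibrium [HA] = 0.034 − 9.55 × 10^-6 = 3.40 × 10^-2 M
Ka = [H+][A-]/[HA] = (9.55 × 10^-6)² / 3.40 × 10^-2 = 2.68 × 10^-9
pKa = -log(2.68 × 10^-9) = 8.57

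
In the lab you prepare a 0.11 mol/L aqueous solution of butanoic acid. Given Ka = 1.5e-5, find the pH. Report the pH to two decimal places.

pH = 2.89

CH3(CH2)2COOH ⇌ CH3(CH2)2COO- + H+
Let x = [H+] at equilibrium. Ka = x²/(0.11 − x).
Assume x ≪ 0.11: x ≈ √(1.5 × 10^-5 × 0.11) = 1.28 × 10^-3 M
(x/C₀ = 1.2% < 5%, so the approximation holds.)
pH = −log[H+] = −log(1.28 × 10^-3) = 2.89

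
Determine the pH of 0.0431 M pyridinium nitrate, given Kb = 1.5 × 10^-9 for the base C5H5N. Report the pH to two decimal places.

C5H5NH+ is the conjugate acid of the weak base C5H5N.
Ka = Kw/Kb = 1.0×10^-14 / 1.5 × 10^-9 = 6.67 × 10^-6
Ka = [H+]²/(0.0431 − [H+]) = 6.67 × 10^-6
Since Ka ≪ C₀, [H+] ≈ √(Ka·C₀) = 5.36 × 10^-4 M.
pH = −log(5.36 × 10^-4) = 3.27

pH = 3.27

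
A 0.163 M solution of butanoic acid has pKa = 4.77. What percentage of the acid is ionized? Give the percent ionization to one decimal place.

CH3(CH2)2COOH ⇌ CH3(CH2)2COO- + H+; let x = [H+] at equilibrium.
Ka = 10^(−4.77) = 1.70 × 10^-5
x ≈ √(Ka·C₀) = √(1.70 × 10^-5 × 0.163) = 1.66 × 10^-3 M
Fraction ionized = 1.66 × 10^-3 / 0.163 = 0.0102 → 1.0%

1.0%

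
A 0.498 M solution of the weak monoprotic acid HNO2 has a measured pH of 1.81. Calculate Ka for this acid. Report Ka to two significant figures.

Ka = 5.0 × 10^-4

[H+] = 10^(-1.81) = 1.55 × 10^-2 M
At equilibrium [HA] = 0.498 − 1.55 × 10^-2 = 4.82 × 10^-1 M
Ka = [H+][A-]/[HA] = (1.55 × 10^-2)² / 4.82 × 10^-1 = 5.0 × 10^-4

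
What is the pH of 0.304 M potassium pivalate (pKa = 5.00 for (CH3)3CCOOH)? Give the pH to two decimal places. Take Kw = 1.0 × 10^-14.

(CH3)3CCOO- is the conjugate base of the weak acid (CH3)3CCOOH.
Ka = 10^(−5.00) = 1.00 × 10^-5
Kb = Kw/Ka = 1.0×10^-14 / 1.00 × 10^-5 = 1.00 × 10^-9
Kb = x²/(0.304 − x) = 1.00 × 10^-9
Since Kb ≪ C₀, x ≈ √(Kb·C₀) = 1.74 × 10^-5 M.
Check: 0.0057% ionized — well under 5%, approximation valid.
pOH = −log(1.74 × 10^-5) = 4.76; pH = 14.00 − 4.76 = 9.24

pH = 9.24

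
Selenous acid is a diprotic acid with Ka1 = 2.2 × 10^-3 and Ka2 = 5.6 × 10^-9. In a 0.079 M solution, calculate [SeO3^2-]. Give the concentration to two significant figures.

First ionization gives [H+] ≈ [HSeO3-] = 1.21 × 10^-2 M.
Second step: Ka2 = [H+][SeO3^2-]/[HSeO3-] ≈ [SeO3^2-] (since [H+] ≈ [HSeO3-]).
So [SeO3^2-] ≈ Ka2.

5.6 × 10^-9 M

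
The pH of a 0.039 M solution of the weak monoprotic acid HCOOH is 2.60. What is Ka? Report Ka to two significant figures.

[H+] = 10^(-2.60) = 2.51 × 10^-3 M
At equilibrium [HA] = 0.039 − 2.51 × 10^-3 = 3.65 × 10^-2 M
Ka = [H+][A-]/[HA] = (2.51 × 10^-3)² / 3.65 × 10^-2 = 1.7 × 10^-4

Ka = 1.7 × 10^-4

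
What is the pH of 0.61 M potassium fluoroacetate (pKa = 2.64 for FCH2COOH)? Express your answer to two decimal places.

FCH2COO- is the conjugate base of the weak acid FCH2COOH.
Ka = 10^(−2.64) = 2.29 × 10^-3
Kb = Kw/Ka = 1.0×10^-14 / 2.29 × 10^-3 = 4.37 × 10^-12
Kb = [OH-]²/(0.61 − [OH-]) = 4.37 × 10^-12
Since Kb ≪ C₀, [OH-] ≈ √(Kb·C₀) = 1.63 × 10^-6 M.
Check: 0.00027% ionized — well under 5%, approximation valid.
pOH = 5.79, so pH = 14.00 − pOH = 8.21

pH = 8.21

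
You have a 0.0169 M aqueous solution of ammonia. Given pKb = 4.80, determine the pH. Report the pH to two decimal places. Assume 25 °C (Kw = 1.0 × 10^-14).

NH3 + H2O ⇌ NH4+ + OH-
Kb = 10^(−4.80) = 1.58 × 10^-5
Let x = [OH-] at equilibrium. Kb = x²/(0.0169 − x).
Assume x ≪ 0.0169: x ≈ √(1.58 × 10^-5 × 0.0169) = 5.17 × 10^-4 M
Check: 3.1% ionized — well under 5%, approximation valid.
pOH = −log(5.17 × 10^-4) = 3.29; pH = 14.00 − 3.29 = 10.71

pH = 10.71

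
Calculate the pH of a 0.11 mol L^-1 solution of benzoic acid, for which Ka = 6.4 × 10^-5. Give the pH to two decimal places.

pH = 2.58

C6H5COOH ⇌ C6H5COO- + H+
From the ICE table, Ka = [H+]²/(0.11 − [H+]) = 6.4 × 10^-5.
Since Ka ≪ C₀, [H+] ≈ √(Ka·C₀) = 2.65 × 10^-3 M.
([H+]/C₀ = 2.4% < 5%, so the approximation holds.)
pH = −log[H+] = −log(2.65 × 10^-3) = 2.58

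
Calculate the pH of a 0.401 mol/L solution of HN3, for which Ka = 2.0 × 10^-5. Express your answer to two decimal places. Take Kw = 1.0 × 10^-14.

HN3 ⇌ N3- + H+
From the ICE table, Ka = [H+]²/(0.401 − [H+]) = 2.0 × 10^-5.
Neglecting [H+] in the denominator: [H+] = √(2.0 × 10^-5 × 0.401) = 2.83 × 10^-3 M
Check: 0.71% ionized — well under 5%, approximation valid.
pH = −log(2.83 × 10^-3) = 2.55

pH = 2.55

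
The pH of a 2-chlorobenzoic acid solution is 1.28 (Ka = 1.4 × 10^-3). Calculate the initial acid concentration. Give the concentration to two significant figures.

C₀ = 2.0 M

[H+] = 10^(-1.28) = 5.25 × 10^-2 M = x
Ka = x²/(C₀ − x) ⇒ C₀ = x + x²/Ka
C₀ = 5.25 × 10^-2 + (5.25 × 10^-2)²/(1.4 × 10^-3) = 2.02 M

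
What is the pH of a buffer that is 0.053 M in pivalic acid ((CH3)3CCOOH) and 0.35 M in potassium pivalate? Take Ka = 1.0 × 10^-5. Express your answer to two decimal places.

pH = 5.82

pKa = −log(1.0 × 10^-5) = 5.000
Henderson–Hasselbalch: pH = pKa + log([(CH3)3CCOO-]/[(CH3)3CCOOH]) = 5.000 + log(0.35/0.053)
pH = 5.000 + (+0.820) = 5.82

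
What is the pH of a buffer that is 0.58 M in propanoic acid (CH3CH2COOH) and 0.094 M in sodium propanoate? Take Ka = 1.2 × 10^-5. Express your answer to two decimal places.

pH = 4.13

pKa = −log(1.2 × 10^-5) = 4.921
Using pH = pKa + log([base]/[acid]) with [base]/[acid] = 0.094/0.58:
pH = 4.921 + (-0.790) = 4.13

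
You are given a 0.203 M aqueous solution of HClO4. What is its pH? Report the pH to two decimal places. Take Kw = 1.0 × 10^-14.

HClO4 is a strong acid and dissociates completely, so [H+] = 0.203 M.
pH = -log(0.203) = 0.69

pH = 0.69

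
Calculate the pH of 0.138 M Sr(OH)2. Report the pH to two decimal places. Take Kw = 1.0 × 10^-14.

Sr(OH)2 is a strong base (each formula unit releases 2 OH-); [OH-] = 0.276 M.
pOH = -log(0.276) = 0.56
pH = 14.00 - 0.56 = 13.44

pH = 13.44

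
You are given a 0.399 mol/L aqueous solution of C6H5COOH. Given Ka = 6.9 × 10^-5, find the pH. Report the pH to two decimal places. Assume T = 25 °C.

C6H5COOH ⇌ C6H5COO- + H+
Ka = x²/(0.399 − x) = 6.9 × 10^-5
Assume x ≪ 0.399: x ≈ √(6.9 × 10^-5 × 0.399) = 5.25 × 10^-3 M
pH = −log[H+] = −log(5.25 × 10^-3) = 2.28

pH = 2.28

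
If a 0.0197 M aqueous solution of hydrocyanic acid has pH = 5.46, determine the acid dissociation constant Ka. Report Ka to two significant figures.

Ka = 6.1 × 10^-10

[H+] = 10^(-5.46) = 3.47 × 10^-6 M
At equilibrium [HA] = 0.0197 − 3.47 × 10^-6 = 1.97 × 10^-2 M
Ka = [H+][A-]/[HA] = (3.47 × 10^-6)² / 1.97 × 10^-2 = 6.1 × 10^-10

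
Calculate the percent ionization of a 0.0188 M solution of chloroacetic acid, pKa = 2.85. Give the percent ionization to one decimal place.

ClCH2COOH ⇌ ClCH2COO- + H+; let x = [H+] at equilibrium.
Ka = 10^(−2.85) = 1.41 × 10^-3
Ka = x²/(C₀ − x); solving the quadratic gives x = 4.49 × 10^-3 M.
% ionization = x/C₀ × 100% = 4.49 × 10^-3/0.0188 × 100% = 23.9%

23.9%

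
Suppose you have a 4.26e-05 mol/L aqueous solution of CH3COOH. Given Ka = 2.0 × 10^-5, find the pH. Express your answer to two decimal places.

pH = 4.68

CH3COOH ⇌ CH3COO- + H+
From the ICE table, Ka = [H+]²/(4.26e-05 − [H+]) = 2.0 × 10^-5.
[H+] is not negligible relative to C₀; solve [H+]² + 2e-05·[H+] − 8.52e-10 = 0.
[H+] = (−Ka + √(Ka² + 4·Ka·C₀))/2 = 2.09 × 10^-5 M
pH = −log(2.09 × 10^-5) = 4.68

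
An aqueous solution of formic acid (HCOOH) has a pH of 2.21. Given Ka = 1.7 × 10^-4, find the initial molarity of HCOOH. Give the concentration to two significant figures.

[H+] = 10^(-2.21) = 6.17 × 10^-3 M = x
Ka = x²/(C₀ − x) ⇒ C₀ = x + x²/Ka
C₀ = 6.17 × 10^-3 + (6.17 × 10^-3)²/(1.7 × 10^-4) = 2.30 × 10^-1 M

C₀ = 2.3 × 10^-1 M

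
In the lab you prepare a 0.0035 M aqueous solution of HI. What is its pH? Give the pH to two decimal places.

pH = 2.46

HI is a strong acid and dissociates completely, so [H+] = 0.0035 M.
pH = -log(0.0035) = 2.46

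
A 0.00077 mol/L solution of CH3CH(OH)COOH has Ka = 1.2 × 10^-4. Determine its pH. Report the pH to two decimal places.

CH3CH(OH)COOH ⇌ CH3CH(OH)COO- + H+
From the ICE table, Ka = [H+]²/(0.00077 − [H+]) = 1.2 × 10^-4.
[H+] is not negligible relative to C₀; solve [H+]² + 0.00012·[H+] − 9.24e-08 = 0.
[H+] = [−0.00012 + √(0.00012² + 3.7e-07)]/2 = 2.50 × 10^-4 M
pH = −log(2.50 × 10^-4) = 3.60

pH = 3.60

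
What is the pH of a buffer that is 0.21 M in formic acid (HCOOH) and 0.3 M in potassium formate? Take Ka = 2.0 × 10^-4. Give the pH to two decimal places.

pKa = −log(2.0 × 10^-4) = 3.699
pH = pKa + log([A⁻]/[HA]) = 3.699 + log(0.3/0.21)
pH = 3.699 + (+0.155) = 3.85

pH = 3.85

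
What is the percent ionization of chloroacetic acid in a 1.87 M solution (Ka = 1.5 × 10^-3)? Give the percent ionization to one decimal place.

ClCH2COOH ⇌ ClCH2COO- + H+; let x = [H+] at equilibrium.
x ≈ √(Ka·C₀) = √(1.5 × 10^-3 × 1.87) = 5.30 × 10^-2 M
Fraction ionized = 5.30 × 10^-2 / 1.87 = 0.0283 → 2.8%

2.8%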